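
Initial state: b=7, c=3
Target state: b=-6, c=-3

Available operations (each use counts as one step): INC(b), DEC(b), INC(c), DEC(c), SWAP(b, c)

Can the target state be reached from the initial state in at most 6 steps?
No

The target state cannot be reached within 6 steps.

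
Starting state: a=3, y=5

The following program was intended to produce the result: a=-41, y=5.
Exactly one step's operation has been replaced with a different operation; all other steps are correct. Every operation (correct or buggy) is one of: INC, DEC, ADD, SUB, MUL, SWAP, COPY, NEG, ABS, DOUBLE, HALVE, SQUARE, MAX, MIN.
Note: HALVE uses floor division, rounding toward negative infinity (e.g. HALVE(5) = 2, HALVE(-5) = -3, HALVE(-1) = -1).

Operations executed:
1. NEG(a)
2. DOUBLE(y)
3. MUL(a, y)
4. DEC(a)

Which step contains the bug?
Step 2

Trace with buggy code:
Initial: a=3, y=5
After step 1: a=-3, y=5
After step 2: a=-3, y=10
After step 3: a=-30, y=10
After step 4: a=-31, y=10
Actual final a=-31, y=10 ≠ expected a=-41, y=5.
Step 2 is the only position where a single-operation replacement can produce the expected result.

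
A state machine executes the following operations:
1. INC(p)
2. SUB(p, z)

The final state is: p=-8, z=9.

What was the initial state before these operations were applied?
p=0, z=9

Working backwards:
Final state: p=-8, z=9
Before step 2 (SUB(p, z)): p=1, z=9
Before step 1 (INC(p)): p=0, z=9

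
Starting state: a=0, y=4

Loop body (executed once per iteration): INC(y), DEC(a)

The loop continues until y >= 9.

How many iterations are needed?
5

Tracing iterations:
Initial: a=0, y=4
After iteration 1: a=-1, y=5
After iteration 2: a=-2, y=6
After iteration 3: a=-3, y=7
After iteration 4: a=-4, y=8
After iteration 5: a=-5, y=9
y >= 9 now holds, so the loop exits after 5 iterations.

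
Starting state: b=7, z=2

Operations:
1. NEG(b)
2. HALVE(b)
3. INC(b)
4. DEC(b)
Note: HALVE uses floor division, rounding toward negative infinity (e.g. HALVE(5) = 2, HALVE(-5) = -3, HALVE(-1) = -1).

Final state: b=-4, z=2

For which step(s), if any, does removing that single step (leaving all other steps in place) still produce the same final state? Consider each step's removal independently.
None - removing any single step changes the final result

Testing removal of each single step:
Without step 1: final = b=3, z=2 (different)
Without step 2: final = b=-7, z=2 (different)
Without step 3: final = b=-5, z=2 (different)
Without step 4: final = b=-3, z=2 (different)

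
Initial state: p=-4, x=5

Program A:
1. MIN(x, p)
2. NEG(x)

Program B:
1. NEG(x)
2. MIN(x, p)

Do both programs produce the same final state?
No

Program A final state: p=-4, x=4
Program B final state: p=-4, x=-5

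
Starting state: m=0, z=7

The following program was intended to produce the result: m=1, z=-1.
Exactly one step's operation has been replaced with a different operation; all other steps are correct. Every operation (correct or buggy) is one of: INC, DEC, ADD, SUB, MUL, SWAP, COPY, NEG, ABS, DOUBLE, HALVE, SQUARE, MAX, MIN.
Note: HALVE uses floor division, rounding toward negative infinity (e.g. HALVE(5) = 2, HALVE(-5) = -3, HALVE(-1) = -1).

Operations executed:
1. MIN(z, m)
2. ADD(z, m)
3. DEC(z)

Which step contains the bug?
Step 2

Trace with buggy code:
Initial: m=0, z=7
After step 1: m=0, z=0
After step 2: m=0, z=0
After step 3: m=0, z=-1
Actual final m=0, z=-1 ≠ expected m=1, z=-1.
Step 2 is the only position where a single-operation replacement can produce the expected result.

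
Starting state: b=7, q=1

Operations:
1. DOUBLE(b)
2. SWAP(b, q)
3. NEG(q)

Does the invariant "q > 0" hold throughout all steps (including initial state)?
No, violated after step 3

The invariant is violated after step 3.

State at each step:
Initial: b=7, q=1
After step 1: b=14, q=1
After step 2: b=1, q=14
After step 3: b=1, q=-14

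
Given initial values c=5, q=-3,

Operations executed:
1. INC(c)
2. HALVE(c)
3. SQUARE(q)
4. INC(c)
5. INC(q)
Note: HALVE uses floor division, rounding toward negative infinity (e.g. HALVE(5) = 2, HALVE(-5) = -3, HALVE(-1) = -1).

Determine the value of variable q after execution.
q = 10

Tracing execution:
Step 1: INC(c) → q = -3
Step 2: HALVE(c) → q = -3
Step 3: SQUARE(q) → q = 9
Step 4: INC(c) → q = 9
Step 5: INC(q) → q = 10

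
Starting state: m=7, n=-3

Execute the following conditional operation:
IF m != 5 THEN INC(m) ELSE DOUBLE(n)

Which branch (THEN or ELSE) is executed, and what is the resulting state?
Branch: THEN, Final state: m=8, n=-3

Evaluating condition: m != 5
m = 7
Condition is True, so THEN branch executes
After INC(m): m=8, n=-3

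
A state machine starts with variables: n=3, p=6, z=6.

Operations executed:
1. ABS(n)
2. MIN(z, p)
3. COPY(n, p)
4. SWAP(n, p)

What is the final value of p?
p = 6

Tracing execution:
Step 1: ABS(n) → p = 6
Step 2: MIN(z, p) → p = 6
Step 3: COPY(n, p) → p = 6
Step 4: SWAP(n, p) → p = 6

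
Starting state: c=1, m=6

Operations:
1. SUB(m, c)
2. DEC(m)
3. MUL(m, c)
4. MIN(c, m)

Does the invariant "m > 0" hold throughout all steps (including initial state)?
Yes

The invariant holds at every step.

State at each step:
Initial: c=1, m=6
After step 1: c=1, m=5
After step 2: c=1, m=4
After step 3: c=1, m=4
After step 4: c=1, m=4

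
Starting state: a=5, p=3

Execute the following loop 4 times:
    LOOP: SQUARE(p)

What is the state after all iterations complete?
a=5, p=43046721

Iteration trace:
Start: a=5, p=3
After iteration 1: a=5, p=9
After iteration 2: a=5, p=81
After iteration 3: a=5, p=6561
After iteration 4: a=5, p=43046721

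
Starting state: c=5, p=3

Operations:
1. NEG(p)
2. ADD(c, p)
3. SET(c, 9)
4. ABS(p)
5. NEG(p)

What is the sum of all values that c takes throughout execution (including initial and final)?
39

Values of c at each step:
Initial: c = 5
After step 1: c = 5
After step 2: c = 2
After step 3: c = 9
After step 4: c = 9
After step 5: c = 9
Sum = 5 + 5 + 2 + 9 + 9 + 9 = 39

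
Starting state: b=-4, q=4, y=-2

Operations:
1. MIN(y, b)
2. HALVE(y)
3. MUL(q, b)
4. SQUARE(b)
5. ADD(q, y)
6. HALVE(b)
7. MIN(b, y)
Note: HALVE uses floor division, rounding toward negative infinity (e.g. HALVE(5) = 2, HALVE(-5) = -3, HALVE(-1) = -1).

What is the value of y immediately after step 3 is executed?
y = -2

Tracing y through execution:
Initial: y = -2
After step 1 (MIN(y, b)): y = -4
After step 2 (HALVE(y)): y = -2
After step 3 (MUL(q, b)): y = -2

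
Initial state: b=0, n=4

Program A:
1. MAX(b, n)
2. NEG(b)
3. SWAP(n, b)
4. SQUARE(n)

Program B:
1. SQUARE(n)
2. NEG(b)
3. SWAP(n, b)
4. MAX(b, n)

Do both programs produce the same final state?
No

Program A final state: b=4, n=16
Program B final state: b=16, n=0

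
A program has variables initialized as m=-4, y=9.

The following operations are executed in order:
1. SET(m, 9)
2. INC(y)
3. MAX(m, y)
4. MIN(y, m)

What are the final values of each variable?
{m: 10, y: 10}

Step-by-step execution:
Initial: m=-4, y=9
After step 1 (SET(m, 9)): m=9, y=9
After step 2 (INC(y)): m=9, y=10
After step 3 (MAX(m, y)): m=10, y=10
After step 4 (MIN(y, m)): m=10, y=10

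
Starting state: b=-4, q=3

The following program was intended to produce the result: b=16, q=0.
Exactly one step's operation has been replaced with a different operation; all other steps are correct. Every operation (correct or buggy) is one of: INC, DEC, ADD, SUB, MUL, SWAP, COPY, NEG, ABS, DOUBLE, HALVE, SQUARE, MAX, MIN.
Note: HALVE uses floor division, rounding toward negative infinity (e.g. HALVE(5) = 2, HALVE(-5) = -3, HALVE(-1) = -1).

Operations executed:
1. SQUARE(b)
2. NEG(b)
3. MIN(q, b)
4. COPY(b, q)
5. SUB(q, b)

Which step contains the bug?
Step 2

Trace with buggy code:
Initial: b=-4, q=3
After step 1: b=16, q=3
After step 2: b=-16, q=3
After step 3: b=-16, q=-16
After step 4: b=-16, q=-16
After step 5: b=-16, q=0
Actual final b=-16, q=0 ≠ expected b=16, q=0.
Step 2 is the only position where a single-operation replacement can produce the expected result.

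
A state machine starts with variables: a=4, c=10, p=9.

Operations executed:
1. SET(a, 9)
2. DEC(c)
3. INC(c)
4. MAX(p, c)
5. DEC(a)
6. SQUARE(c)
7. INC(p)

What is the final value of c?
c = 100

Tracing execution:
Step 1: SET(a, 9) → c = 10
Step 2: DEC(c) → c = 9
Step 3: INC(c) → c = 10
Step 4: MAX(p, c) → c = 10
Step 5: DEC(a) → c = 10
Step 6: SQUARE(c) → c = 100
Step 7: INC(p) → c = 100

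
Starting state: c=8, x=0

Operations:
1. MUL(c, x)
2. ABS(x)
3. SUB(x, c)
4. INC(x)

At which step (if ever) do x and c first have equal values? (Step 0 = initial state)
Step 1

x and c first become equal after step 1.

Comparing values at each step:
Initial: x=0, c=8
After step 1: x=0, c=0 ← equal!
After step 2: x=0, c=0 ← equal!
After step 3: x=0, c=0 ← equal!
After step 4: x=1, c=0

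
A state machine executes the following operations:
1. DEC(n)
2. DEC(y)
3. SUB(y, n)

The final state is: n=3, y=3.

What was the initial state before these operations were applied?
n=4, y=7

Working backwards:
Final state: n=3, y=3
Before step 3 (SUB(y, n)): n=3, y=6
Before step 2 (DEC(y)): n=3, y=7
Before step 1 (DEC(n)): n=4, y=7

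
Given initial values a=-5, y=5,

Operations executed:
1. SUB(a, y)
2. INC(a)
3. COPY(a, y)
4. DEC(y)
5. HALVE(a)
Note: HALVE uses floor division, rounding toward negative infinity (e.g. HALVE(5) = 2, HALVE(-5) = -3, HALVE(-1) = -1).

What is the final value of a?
a = 2

Tracing execution:
Step 1: SUB(a, y) → a = -10
Step 2: INC(a) → a = -9
Step 3: COPY(a, y) → a = 5
Step 4: DEC(y) → a = 5
Step 5: HALVE(a) → a = 2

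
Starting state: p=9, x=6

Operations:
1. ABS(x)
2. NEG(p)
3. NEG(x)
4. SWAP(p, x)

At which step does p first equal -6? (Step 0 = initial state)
Step 4

Tracing p:
Initial: p = 9
After step 1: p = 9
After step 2: p = -9
After step 3: p = -9
After step 4: p = -6 ← first occurrence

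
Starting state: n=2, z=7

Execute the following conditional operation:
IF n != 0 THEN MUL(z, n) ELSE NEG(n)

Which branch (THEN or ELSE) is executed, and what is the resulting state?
Branch: THEN, Final state: n=2, z=14

Evaluating condition: n != 0
n = 2
Condition is True, so THEN branch executes
After MUL(z, n): n=2, z=14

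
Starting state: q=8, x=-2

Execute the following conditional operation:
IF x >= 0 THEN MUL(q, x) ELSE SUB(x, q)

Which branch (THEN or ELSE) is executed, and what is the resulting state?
Branch: ELSE, Final state: q=8, x=-10

Evaluating condition: x >= 0
x = -2
Condition is False, so ELSE branch executes
After SUB(x, q): q=8, x=-10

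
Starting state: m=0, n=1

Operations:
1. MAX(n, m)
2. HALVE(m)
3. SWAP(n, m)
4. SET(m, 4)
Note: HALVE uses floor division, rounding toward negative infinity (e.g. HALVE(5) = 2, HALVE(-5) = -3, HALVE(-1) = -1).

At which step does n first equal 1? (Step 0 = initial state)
Step 0

Tracing n:
Initial: n = 1 ← first occurrence
After step 1: n = 1
After step 2: n = 1
After step 3: n = 0
After step 4: n = 0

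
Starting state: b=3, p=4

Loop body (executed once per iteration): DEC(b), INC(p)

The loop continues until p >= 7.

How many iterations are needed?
3

Tracing iterations:
Initial: b=3, p=4
After iteration 1: b=2, p=5
After iteration 2: b=1, p=6
After iteration 3: b=0, p=7
p >= 7 now holds, so the loop exits after 3 iterations.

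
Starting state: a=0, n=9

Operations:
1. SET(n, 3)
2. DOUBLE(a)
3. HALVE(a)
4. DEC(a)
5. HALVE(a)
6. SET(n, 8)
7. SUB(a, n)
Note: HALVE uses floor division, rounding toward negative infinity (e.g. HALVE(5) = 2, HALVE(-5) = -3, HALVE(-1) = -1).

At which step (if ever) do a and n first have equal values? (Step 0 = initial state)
Never

a and n never become equal during execution.

Comparing values at each step:
Initial: a=0, n=9
After step 1: a=0, n=3
After step 2: a=0, n=3
After step 3: a=0, n=3
After step 4: a=-1, n=3
After step 5: a=-1, n=3
After step 6: a=-1, n=8
After step 7: a=-9, n=8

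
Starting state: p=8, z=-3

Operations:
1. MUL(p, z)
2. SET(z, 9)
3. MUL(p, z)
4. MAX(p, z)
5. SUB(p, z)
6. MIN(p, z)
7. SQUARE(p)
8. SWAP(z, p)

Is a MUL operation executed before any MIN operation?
Yes

First MUL: step 1
First MIN: step 6
Since 1 < 6, MUL comes first.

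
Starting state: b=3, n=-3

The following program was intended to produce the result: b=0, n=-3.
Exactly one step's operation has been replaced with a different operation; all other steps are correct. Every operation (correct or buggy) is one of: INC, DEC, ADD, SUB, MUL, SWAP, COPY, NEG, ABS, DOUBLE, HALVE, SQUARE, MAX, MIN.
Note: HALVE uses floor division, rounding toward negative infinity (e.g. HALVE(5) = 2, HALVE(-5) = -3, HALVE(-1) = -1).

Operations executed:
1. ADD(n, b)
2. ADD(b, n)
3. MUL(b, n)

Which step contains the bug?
Step 1

Trace with buggy code:
Initial: b=3, n=-3
After step 1: b=3, n=0
After step 2: b=3, n=0
After step 3: b=0, n=0
Actual final b=0, n=0 ≠ expected b=0, n=-3.
Step 1 is the only position where a single-operation replacement can produce the expected result.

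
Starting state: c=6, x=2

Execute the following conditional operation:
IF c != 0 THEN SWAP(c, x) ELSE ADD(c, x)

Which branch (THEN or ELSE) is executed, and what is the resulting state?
Branch: THEN, Final state: c=2, x=6

Evaluating condition: c != 0
c = 6
Condition is True, so THEN branch executes
After SWAP(c, x): c=2, x=6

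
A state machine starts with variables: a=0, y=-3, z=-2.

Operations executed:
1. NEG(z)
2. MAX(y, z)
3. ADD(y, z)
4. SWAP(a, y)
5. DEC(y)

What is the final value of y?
y = -1

Tracing execution:
Step 1: NEG(z) → y = -3
Step 2: MAX(y, z) → y = 2
Step 3: ADD(y, z) → y = 4
Step 4: SWAP(a, y) → y = 0
Step 5: DEC(y) → y = -1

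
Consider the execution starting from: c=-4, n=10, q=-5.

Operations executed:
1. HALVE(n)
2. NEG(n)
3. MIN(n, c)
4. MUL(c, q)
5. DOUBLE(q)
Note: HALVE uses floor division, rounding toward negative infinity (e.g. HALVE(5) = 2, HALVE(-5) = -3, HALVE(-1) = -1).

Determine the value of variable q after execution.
q = -10

Tracing execution:
Step 1: HALVE(n) → q = -5
Step 2: NEG(n) → q = -5
Step 3: MIN(n, c) → q = -5
Step 4: MUL(c, q) → q = -5
Step 5: DOUBLE(q) → q = -10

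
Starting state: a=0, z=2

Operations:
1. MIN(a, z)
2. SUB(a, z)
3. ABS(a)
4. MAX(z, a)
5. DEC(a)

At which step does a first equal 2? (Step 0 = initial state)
Step 3

Tracing a:
Initial: a = 0
After step 1: a = 0
After step 2: a = -2
After step 3: a = 2 ← first occurrence
After step 4: a = 2
After step 5: a = 1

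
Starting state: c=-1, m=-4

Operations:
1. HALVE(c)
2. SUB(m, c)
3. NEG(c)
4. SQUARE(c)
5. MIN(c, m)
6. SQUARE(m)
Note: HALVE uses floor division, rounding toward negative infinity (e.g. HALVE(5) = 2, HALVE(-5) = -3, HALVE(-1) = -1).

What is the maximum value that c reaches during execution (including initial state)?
1

Values of c at each step:
Initial: c = -1
After step 1: c = -1
After step 2: c = -1
After step 3: c = 1 ← maximum
After step 4: c = 1
After step 5: c = -3
After step 6: c = -3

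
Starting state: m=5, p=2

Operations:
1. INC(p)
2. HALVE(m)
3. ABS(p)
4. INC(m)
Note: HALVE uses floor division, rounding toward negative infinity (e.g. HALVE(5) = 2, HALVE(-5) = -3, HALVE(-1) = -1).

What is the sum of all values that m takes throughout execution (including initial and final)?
17

Values of m at each step:
Initial: m = 5
After step 1: m = 5
After step 2: m = 2
After step 3: m = 2
After step 4: m = 3
Sum = 5 + 5 + 2 + 2 + 3 = 17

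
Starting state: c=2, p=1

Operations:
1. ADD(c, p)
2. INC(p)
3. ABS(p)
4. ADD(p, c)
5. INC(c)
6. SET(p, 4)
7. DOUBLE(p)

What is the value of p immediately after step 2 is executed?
p = 2

Tracing p through execution:
Initial: p = 1
After step 1 (ADD(c, p)): p = 1
After step 2 (INC(p)): p = 2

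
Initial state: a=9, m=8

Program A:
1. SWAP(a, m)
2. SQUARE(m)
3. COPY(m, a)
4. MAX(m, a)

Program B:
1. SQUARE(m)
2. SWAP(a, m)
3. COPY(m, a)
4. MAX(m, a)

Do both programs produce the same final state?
No

Program A final state: a=8, m=8
Program B final state: a=64, m=64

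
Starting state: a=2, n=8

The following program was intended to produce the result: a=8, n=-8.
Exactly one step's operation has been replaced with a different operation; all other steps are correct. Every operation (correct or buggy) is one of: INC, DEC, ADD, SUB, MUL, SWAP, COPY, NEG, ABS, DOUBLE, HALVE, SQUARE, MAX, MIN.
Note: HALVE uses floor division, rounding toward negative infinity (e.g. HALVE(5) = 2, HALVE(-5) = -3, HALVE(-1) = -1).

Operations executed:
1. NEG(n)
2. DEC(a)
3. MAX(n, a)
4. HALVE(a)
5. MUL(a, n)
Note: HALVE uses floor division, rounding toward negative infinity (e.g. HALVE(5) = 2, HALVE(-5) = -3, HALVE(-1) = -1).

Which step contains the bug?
Step 3

Trace with buggy code:
Initial: a=2, n=8
After step 1: a=2, n=-8
After step 2: a=1, n=-8
After step 3: a=1, n=1
After step 4: a=0, n=1
After step 5: a=0, n=1
Actual final a=0, n=1 ≠ expected a=8, n=-8.
Step 3 is the only position where a single-operation replacement can produce the expected result.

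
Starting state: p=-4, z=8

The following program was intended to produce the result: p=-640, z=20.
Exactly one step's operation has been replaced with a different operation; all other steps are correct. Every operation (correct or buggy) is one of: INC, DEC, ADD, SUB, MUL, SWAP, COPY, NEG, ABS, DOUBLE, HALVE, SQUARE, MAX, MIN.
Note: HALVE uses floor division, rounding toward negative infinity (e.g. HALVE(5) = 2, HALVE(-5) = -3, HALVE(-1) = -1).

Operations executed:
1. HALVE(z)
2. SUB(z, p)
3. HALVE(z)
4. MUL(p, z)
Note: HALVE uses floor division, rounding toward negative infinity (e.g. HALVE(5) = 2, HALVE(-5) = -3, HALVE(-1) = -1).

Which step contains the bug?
Step 1

Trace with buggy code:
Initial: p=-4, z=8
After step 1: p=-4, z=4
After step 2: p=-4, z=8
After step 3: p=-4, z=4
After step 4: p=-16, z=4
Actual final p=-16, z=4 ≠ expected p=-640, z=20.
Step 1 is the only position where a single-operation replacement can produce the expected result.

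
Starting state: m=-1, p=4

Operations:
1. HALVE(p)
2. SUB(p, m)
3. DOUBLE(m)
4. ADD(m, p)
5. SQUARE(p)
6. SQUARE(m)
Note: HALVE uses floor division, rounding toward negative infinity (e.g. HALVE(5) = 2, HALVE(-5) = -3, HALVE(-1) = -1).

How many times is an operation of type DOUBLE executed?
1

Counting DOUBLE operations:
Step 3: DOUBLE(m) ← DOUBLE
Total: 1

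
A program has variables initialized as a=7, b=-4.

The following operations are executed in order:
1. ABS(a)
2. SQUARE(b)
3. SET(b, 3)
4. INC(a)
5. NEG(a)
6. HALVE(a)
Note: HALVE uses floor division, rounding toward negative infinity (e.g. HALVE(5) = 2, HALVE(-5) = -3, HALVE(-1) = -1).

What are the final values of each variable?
{a: -4, b: 3}

Step-by-step execution:
Initial: a=7, b=-4
After step 1 (ABS(a)): a=7, b=-4
After step 2 (SQUARE(b)): a=7, b=16
After step 3 (SET(b, 3)): a=7, b=3
After step 4 (INC(a)): a=8, b=3
After step 5 (NEG(a)): a=-8, b=3
After step 6 (HALVE(a)): a=-4, b=3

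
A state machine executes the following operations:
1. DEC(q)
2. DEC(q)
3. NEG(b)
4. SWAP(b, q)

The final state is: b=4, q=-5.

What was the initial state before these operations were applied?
b=5, q=6

Working backwards:
Final state: b=4, q=-5
Before step 4 (SWAP(b, q)): b=-5, q=4
Before step 3 (NEG(b)): b=5, q=4
Before step 2 (DEC(q)): b=5, q=5
Before step 1 (DEC(q)): b=5, q=6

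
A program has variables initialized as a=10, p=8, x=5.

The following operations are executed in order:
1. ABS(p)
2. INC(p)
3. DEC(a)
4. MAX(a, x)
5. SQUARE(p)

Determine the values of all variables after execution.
{a: 9, p: 81, x: 5}

Step-by-step execution:
Initial: a=10, p=8, x=5
After step 1 (ABS(p)): a=10, p=8, x=5
After step 2 (INC(p)): a=10, p=9, x=5
After step 3 (DEC(a)): a=9, p=9, x=5
After step 4 (MAX(a, x)): a=9, p=9, x=5
After step 5 (SQUARE(p)): a=9, p=81, x=5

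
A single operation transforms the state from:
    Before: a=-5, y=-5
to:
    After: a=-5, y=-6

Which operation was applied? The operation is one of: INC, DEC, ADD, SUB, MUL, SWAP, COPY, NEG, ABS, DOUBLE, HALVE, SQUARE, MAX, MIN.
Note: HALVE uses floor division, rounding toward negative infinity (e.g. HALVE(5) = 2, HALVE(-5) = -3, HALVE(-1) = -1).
DEC(y)

Analyzing the change:
Before: a=-5, y=-5
After: a=-5, y=-6
Variable y changed from -5 to -6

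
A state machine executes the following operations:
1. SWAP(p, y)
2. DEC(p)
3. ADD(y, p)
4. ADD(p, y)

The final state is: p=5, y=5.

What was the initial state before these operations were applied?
p=5, y=1

Working backwards:
Final state: p=5, y=5
Before step 4 (ADD(p, y)): p=0, y=5
Before step 3 (ADD(y, p)): p=0, y=5
Before step 2 (DEC(p)): p=1, y=5
Before step 1 (SWAP(p, y)): p=5, y=1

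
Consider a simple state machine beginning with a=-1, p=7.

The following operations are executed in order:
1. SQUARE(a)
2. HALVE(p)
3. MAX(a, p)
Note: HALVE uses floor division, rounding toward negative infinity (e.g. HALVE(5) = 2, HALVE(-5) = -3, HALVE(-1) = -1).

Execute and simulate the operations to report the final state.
{a: 3, p: 3}

Step-by-step execution:
Initial: a=-1, p=7
After step 1 (SQUARE(a)): a=1, p=7
After step 2 (HALVE(p)): a=1, p=3
After step 3 (MAX(a, p)): a=3, p=3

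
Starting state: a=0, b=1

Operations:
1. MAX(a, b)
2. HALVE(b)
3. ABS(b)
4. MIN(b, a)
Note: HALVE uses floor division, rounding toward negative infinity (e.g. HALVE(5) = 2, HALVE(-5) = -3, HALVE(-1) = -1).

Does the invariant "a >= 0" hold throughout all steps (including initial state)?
Yes

The invariant holds at every step.

State at each step:
Initial: a=0, b=1
After step 1: a=1, b=1
After step 2: a=1, b=0
After step 3: a=1, b=0
After step 4: a=1, b=0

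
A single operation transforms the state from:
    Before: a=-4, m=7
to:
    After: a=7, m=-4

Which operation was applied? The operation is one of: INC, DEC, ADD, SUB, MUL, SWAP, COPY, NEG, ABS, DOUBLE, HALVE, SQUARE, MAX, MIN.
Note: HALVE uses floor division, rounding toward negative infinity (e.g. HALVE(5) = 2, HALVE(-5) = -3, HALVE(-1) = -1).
SWAP(m, a)

Analyzing the change:
Before: a=-4, m=7
After: a=7, m=-4
Variable m changed from 7 to -4
Variable a changed from -4 to 7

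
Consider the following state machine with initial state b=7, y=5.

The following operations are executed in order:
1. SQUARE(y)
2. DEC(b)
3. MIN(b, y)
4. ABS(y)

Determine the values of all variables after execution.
{b: 6, y: 25}

Step-by-step execution:
Initial: b=7, y=5
After step 1 (SQUARE(y)): b=7, y=25
After step 2 (DEC(b)): b=6, y=25
After step 3 (MIN(b, y)): b=6, y=25
After step 4 (ABS(y)): b=6, y=25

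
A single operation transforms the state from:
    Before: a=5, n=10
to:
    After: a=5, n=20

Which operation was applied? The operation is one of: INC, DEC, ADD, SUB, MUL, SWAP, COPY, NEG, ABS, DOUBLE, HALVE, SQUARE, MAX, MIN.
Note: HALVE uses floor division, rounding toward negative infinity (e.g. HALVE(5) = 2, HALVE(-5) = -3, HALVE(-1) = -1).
DOUBLE(n)

Analyzing the change:
Before: a=5, n=10
After: a=5, n=20
Variable n changed from 10 to 20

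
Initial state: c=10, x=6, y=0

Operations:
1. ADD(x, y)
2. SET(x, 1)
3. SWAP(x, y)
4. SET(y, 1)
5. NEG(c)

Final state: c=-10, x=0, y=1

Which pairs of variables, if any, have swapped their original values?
None

Comparing initial and final values:
y: 0 → 1
x: 6 → 0
c: 10 → -10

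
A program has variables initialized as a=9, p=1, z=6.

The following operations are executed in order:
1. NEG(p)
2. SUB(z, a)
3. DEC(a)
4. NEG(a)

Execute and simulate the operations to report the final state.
{a: -8, p: -1, z: -3}

Step-by-step execution:
Initial: a=9, p=1, z=6
After step 1 (NEG(p)): a=9, p=-1, z=6
After step 2 (SUB(z, a)): a=9, p=-1, z=-3
After step 3 (DEC(a)): a=8, p=-1, z=-3
After step 4 (NEG(a)): a=-8, p=-1, z=-3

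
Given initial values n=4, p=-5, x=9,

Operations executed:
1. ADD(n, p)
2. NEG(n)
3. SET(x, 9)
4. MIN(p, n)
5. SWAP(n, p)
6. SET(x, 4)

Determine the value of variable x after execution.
x = 4

Tracing execution:
Step 1: ADD(n, p) → x = 9
Step 2: NEG(n) → x = 9
Step 3: SET(x, 9) → x = 9
Step 4: MIN(p, n) → x = 9
Step 5: SWAP(n, p) → x = 9
Step 6: SET(x, 4) → x = 4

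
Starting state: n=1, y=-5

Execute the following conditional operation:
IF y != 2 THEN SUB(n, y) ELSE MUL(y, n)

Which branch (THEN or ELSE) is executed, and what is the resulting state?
Branch: THEN, Final state: n=6, y=-5

Evaluating condition: y != 2
y = -5
Condition is True, so THEN branch executes
After SUB(n, y): n=6, y=-5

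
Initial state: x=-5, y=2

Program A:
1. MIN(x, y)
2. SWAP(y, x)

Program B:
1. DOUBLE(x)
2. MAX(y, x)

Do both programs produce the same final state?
No

Program A final state: x=2, y=-5
Program B final state: x=-10, y=2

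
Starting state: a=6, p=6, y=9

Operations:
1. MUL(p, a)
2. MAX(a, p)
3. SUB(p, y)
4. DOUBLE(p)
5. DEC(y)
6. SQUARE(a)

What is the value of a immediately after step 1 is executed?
a = 6

Tracing a through execution:
Initial: a = 6
After step 1 (MUL(p, a)): a = 6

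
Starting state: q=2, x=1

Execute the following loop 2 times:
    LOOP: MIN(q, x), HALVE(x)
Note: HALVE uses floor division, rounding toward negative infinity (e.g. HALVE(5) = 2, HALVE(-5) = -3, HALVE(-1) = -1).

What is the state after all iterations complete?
q=0, x=0

Iteration trace:
Start: q=2, x=1
After iteration 1: q=1, x=0
After iteration 2: q=0, x=0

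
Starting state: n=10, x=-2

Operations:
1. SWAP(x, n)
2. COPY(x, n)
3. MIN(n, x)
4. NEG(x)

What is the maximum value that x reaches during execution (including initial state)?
10

Values of x at each step:
Initial: x = -2
After step 1: x = 10 ← maximum
After step 2: x = -2
After step 3: x = -2
After step 4: x = 2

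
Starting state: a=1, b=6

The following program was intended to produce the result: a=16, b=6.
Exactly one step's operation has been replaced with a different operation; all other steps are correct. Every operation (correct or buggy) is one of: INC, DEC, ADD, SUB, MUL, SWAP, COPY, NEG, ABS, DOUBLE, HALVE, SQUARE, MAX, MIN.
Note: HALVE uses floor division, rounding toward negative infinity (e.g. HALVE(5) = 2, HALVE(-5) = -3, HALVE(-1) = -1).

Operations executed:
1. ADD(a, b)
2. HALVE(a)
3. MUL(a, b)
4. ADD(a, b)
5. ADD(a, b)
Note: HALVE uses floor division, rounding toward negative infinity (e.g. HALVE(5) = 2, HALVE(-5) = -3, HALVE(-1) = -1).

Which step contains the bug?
Step 3

Trace with buggy code:
Initial: a=1, b=6
After step 1: a=7, b=6
After step 2: a=3, b=6
After step 3: a=18, b=6
After step 4: a=24, b=6
After step 5: a=30, b=6
Actual final a=30, b=6 ≠ expected a=16, b=6.
Step 3 is the only position where a single-operation replacement can produce the expected result.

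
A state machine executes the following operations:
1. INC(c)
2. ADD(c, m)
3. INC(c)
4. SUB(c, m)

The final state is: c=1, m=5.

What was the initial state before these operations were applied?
c=-1, m=5

Working backwards:
Final state: c=1, m=5
Before step 4 (SUB(c, m)): c=6, m=5
Before step 3 (INC(c)): c=5, m=5
Before step 2 (ADD(c, m)): c=0, m=5
Before step 1 (INC(c)): c=-1, m=5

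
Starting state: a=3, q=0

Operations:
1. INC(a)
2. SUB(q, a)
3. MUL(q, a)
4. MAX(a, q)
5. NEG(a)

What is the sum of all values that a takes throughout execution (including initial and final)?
15

Values of a at each step:
Initial: a = 3
After step 1: a = 4
After step 2: a = 4
After step 3: a = 4
After step 4: a = 4
After step 5: a = -4
Sum = 3 + 4 + 4 + 4 + 4 + -4 = 15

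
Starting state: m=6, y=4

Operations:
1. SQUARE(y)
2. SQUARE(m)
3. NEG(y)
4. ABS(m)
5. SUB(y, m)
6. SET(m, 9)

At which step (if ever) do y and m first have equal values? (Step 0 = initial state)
Never

y and m never become equal during execution.

Comparing values at each step:
Initial: y=4, m=6
After step 1: y=16, m=6
After step 2: y=16, m=36
After step 3: y=-16, m=36
After step 4: y=-16, m=36
After step 5: y=-52, m=36
After step 6: y=-52, m=9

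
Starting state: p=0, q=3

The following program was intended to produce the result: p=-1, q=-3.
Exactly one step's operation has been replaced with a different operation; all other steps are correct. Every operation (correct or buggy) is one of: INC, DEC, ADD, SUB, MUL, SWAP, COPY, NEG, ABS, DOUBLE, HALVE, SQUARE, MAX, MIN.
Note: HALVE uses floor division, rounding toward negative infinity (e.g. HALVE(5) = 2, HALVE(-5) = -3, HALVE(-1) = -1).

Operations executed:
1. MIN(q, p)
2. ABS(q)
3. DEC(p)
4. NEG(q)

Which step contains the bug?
Step 1

Trace with buggy code:
Initial: p=0, q=3
After step 1: p=0, q=0
After step 2: p=0, q=0
After step 3: p=-1, q=0
After step 4: p=-1, q=0
Actual final p=-1, q=0 ≠ expected p=-1, q=-3.
Step 1 is the only position where a single-operation replacement can produce the expected result.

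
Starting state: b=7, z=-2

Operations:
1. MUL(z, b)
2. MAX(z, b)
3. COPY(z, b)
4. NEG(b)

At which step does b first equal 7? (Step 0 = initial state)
Step 0

Tracing b:
Initial: b = 7 ← first occurrence
After step 1: b = 7
After step 2: b = 7
After step 3: b = 7
After step 4: b = -7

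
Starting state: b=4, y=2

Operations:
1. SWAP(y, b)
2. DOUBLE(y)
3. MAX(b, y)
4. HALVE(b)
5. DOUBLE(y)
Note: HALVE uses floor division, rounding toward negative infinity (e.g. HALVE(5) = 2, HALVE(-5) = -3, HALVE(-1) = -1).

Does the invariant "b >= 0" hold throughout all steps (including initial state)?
Yes

The invariant holds at every step.

State at each step:
Initial: b=4, y=2
After step 1: b=2, y=4
After step 2: b=2, y=8
After step 3: b=8, y=8
After step 4: b=4, y=8
After step 5: b=4, y=16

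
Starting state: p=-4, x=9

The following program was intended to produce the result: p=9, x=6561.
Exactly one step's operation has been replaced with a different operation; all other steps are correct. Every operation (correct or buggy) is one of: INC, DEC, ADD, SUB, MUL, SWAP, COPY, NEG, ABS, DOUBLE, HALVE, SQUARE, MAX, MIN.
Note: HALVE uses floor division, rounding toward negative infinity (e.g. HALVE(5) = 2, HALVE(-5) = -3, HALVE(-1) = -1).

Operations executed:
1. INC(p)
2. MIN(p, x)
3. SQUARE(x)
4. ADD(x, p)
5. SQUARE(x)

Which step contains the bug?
Step 4

Trace with buggy code:
Initial: p=-4, x=9
After step 1: p=-3, x=9
After step 2: p=-3, x=9
After step 3: p=-3, x=81
After step 4: p=-3, x=78
After step 5: p=-3, x=6084
Actual final p=-3, x=6084 ≠ expected p=9, x=6561.
Step 4 is the only position where a single-operation replacement can produce the expected result.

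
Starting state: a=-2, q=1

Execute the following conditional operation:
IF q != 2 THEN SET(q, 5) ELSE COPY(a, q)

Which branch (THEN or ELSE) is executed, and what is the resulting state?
Branch: THEN, Final state: a=-2, q=5

Evaluating condition: q != 2
q = 1
Condition is True, so THEN branch executes
After SET(q, 5): a=-2, q=5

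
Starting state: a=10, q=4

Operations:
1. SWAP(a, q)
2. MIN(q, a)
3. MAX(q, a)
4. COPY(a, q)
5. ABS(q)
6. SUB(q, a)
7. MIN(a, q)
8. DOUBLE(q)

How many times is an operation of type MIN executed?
2

Counting MIN operations:
Step 2: MIN(q, a) ← MIN
Step 7: MIN(a, q) ← MIN
Total: 2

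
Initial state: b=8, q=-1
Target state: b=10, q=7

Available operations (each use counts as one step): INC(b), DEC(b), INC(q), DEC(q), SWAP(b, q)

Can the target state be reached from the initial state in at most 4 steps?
No

The target state cannot be reached within 4 steps.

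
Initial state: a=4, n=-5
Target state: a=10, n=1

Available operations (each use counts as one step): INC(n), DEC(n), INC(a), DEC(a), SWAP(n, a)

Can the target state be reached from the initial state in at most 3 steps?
No

The target state cannot be reached within 3 steps.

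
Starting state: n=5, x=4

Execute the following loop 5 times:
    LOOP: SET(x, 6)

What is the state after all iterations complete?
n=5, x=6

Iteration trace:
Start: n=5, x=4
After iteration 1: n=5, x=6
After iteration 2: n=5, x=6
After iteration 3: n=5, x=6
After iteration 4: n=5, x=6
After iteration 5: n=5, x=6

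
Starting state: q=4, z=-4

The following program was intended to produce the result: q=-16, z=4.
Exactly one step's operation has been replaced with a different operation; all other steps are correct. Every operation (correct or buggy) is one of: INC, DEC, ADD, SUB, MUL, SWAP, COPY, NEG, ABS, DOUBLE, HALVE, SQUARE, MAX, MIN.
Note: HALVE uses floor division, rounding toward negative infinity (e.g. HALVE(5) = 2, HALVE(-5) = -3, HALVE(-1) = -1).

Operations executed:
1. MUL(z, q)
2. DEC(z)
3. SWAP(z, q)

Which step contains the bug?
Step 2

Trace with buggy code:
Initial: q=4, z=-4
After step 1: q=4, z=-16
After step 2: q=4, z=-17
After step 3: q=-17, z=4
Actual final q=-17, z=4 ≠ expected q=-16, z=4.
Step 2 is the only position where a single-operation replacement can produce the expected result.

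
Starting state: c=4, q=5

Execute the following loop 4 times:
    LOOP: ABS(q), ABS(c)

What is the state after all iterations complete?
c=4, q=5

Iteration trace:
Start: c=4, q=5
After iteration 1: c=4, q=5
After iteration 2: c=4, q=5
After iteration 3: c=4, q=5
After iteration 4: c=4, q=5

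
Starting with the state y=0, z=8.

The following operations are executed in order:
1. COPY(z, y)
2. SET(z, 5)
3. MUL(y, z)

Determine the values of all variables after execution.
{y: 0, z: 5}

Step-by-step execution:
Initial: y=0, z=8
After step 1 (COPY(z, y)): y=0, z=0
After step 2 (SET(z, 5)): y=0, z=5
After step 3 (MUL(y, z)): y=0, z=5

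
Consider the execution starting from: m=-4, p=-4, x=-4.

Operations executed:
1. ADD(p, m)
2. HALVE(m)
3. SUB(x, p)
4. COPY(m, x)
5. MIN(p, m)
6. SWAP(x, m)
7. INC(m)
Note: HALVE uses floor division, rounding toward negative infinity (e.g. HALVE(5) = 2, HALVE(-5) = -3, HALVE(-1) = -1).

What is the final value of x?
x = 4

Tracing execution:
Step 1: ADD(p, m) → x = -4
Step 2: HALVE(m) → x = -4
Step 3: SUB(x, p) → x = 4
Step 4: COPY(m, x) → x = 4
Step 5: MIN(p, m) → x = 4
Step 6: SWAP(x, m) → x = 4
Step 7: INC(m) → x = 4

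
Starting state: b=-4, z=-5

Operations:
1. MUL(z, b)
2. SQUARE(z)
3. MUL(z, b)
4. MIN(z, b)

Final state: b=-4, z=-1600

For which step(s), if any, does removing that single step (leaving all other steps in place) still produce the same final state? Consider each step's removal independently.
Step(s) 4

Testing removal of each single step:
Without step 1: final = b=-4, z=-100 (different)
Without step 2: final = b=-4, z=-80 (different)
Without step 3: final = b=-4, z=-4 (different)
Without step 4: final = b=-4, z=-1600 (same)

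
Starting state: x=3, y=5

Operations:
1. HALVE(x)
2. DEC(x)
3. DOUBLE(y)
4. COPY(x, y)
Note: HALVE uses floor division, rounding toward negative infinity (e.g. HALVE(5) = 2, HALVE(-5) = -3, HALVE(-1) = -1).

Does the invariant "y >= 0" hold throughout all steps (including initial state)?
Yes

The invariant holds at every step.

State at each step:
Initial: x=3, y=5
After step 1: x=1, y=5
After step 2: x=0, y=5
After step 3: x=0, y=10
After step 4: x=10, y=10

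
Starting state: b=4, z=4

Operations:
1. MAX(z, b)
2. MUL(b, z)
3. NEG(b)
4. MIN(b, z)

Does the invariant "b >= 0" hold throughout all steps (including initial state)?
No, violated after step 3

The invariant is violated after step 3.

State at each step:
Initial: b=4, z=4
After step 1: b=4, z=4
After step 2: b=16, z=4
After step 3: b=-16, z=4
After step 4: b=-16, z=4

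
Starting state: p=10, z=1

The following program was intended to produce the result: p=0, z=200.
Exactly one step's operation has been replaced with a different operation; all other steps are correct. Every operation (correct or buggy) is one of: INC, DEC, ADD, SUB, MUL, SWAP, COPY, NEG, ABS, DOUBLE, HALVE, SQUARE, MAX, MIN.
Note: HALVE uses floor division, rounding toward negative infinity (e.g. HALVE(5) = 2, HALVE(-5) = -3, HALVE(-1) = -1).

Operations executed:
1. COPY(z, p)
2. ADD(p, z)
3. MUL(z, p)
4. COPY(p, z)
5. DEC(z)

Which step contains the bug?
Step 5

Trace with buggy code:
Initial: p=10, z=1
After step 1: p=10, z=10
After step 2: p=20, z=10
After step 3: p=20, z=200
After step 4: p=200, z=200
After step 5: p=200, z=199
Actual final p=200, z=199 ≠ expected p=0, z=200.
Step 5 is the only position where a single-operation replacement can produce the expected result.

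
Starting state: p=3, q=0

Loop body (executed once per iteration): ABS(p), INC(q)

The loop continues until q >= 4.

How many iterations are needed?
4

Tracing iterations:
Initial: p=3, q=0
After iteration 1: p=3, q=1
After iteration 2: p=3, q=2
After iteration 3: p=3, q=3
After iteration 4: p=3, q=4
q >= 4 now holds, so the loop exits after 4 iterations.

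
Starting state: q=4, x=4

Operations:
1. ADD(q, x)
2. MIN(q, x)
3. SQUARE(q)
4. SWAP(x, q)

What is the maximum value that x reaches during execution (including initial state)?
16

Values of x at each step:
Initial: x = 4
After step 1: x = 4
After step 2: x = 4
After step 3: x = 4
After step 4: x = 16 ← maximum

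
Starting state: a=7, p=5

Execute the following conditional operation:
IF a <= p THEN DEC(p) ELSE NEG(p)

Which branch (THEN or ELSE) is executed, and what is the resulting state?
Branch: ELSE, Final state: a=7, p=-5

Evaluating condition: a <= p
a = 7, p = 5
Condition is False, so ELSE branch executes
After NEG(p): a=7, p=-5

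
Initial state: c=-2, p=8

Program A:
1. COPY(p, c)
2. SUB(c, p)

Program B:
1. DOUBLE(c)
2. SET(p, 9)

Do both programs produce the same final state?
No

Program A final state: c=0, p=-2
Program B final state: c=-4, p=9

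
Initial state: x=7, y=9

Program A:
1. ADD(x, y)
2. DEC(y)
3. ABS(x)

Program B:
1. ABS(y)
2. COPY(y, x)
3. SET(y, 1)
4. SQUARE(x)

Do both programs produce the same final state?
No

Program A final state: x=16, y=8
Program B final state: x=49, y=1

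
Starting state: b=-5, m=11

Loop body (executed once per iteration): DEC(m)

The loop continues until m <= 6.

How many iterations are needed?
5

Tracing iterations:
Initial: b=-5, m=11
After iteration 1: b=-5, m=10
After iteration 2: b=-5, m=9
After iteration 3: b=-5, m=8
After iteration 4: b=-5, m=7
After iteration 5: b=-5, m=6
m <= 6 now holds, so the loop exits after 5 iterations.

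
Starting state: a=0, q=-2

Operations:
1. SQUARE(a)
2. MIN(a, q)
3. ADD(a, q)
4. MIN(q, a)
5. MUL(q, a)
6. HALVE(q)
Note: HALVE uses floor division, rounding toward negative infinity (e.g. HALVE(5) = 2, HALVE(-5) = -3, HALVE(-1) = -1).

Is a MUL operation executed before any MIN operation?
No

First MUL: step 5
First MIN: step 2
Since 5 > 2, MIN comes first.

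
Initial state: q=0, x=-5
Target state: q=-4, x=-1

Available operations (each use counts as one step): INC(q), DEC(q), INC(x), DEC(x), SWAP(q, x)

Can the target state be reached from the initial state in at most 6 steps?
Yes

Path (3 steps): DEC(q) → INC(x) → SWAP(q, x)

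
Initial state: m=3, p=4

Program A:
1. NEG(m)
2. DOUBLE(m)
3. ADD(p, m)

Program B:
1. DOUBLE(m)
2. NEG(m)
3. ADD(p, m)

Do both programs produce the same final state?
Yes

Program A final state: m=-6, p=-2
Program B final state: m=-6, p=-2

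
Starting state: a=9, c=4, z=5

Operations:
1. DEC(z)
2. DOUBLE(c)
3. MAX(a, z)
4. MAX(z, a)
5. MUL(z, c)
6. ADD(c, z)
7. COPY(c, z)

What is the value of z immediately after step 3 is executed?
z = 4

Tracing z through execution:
Initial: z = 5
After step 1 (DEC(z)): z = 4
After step 2 (DOUBLE(c)): z = 4
After step 3 (MAX(a, z)): z = 4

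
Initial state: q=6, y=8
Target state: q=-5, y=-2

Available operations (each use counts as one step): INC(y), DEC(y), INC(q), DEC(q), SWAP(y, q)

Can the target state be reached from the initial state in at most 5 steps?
No

The target state cannot be reached within 5 steps.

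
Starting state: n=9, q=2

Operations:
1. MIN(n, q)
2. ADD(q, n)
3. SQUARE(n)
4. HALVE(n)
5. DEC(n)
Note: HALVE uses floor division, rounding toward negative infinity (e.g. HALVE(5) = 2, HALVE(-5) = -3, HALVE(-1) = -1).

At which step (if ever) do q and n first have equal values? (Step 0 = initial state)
Step 1

q and n first become equal after step 1.

Comparing values at each step:
Initial: q=2, n=9
After step 1: q=2, n=2 ← equal!
After step 2: q=4, n=2
After step 3: q=4, n=4 ← equal!
After step 4: q=4, n=2
After step 5: q=4, n=1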